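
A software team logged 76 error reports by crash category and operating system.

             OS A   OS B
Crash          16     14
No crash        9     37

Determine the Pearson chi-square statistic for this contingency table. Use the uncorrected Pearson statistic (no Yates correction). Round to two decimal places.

Row totals: 30, 46. Column totals: 25, 51. Grand total N = 76.
Expected counts (row total × column total / N):
  Crash, OS A: 30×25/76 = 9.868
  Crash, OS B: 30×51/76 = 20.132
  No crash, OS A: 46×25/76 = 15.132
  No crash, OS B: 46×51/76 = 30.868
Contributions (O − E)²/E:
  (16 − 9.868)²/9.868 = 3.8104
  (14 − 20.132)²/20.132 = 1.8677
  (9 − 15.132)²/15.132 = 2.4849
  (37 − 30.868)²/30.868 = 1.2181
χ² = 3.8104 + 1.8677 + 2.4849 + 1.2181 = 9.38

9.38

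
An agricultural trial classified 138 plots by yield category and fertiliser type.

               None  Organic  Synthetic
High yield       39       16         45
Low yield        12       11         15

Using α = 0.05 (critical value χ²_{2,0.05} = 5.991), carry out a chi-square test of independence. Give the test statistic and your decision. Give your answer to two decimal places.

2.96; fail to reject H₀

Row totals: 100, 38. Column totals: 51, 27, 60. Grand total N = 138.
Expected counts (row total × column total / N):
  High yield, None: 100×51/138 = 36.957
  High yield, Organic: 100×27/138 = 19.565
  High yield, Synthetic: 100×60/138 = 43.478
  Low yield, None: 38×51/138 = 14.043
  Low yield, Organic: 38×27/138 = 7.435
  Low yield, Synthetic: 38×60/138 = 16.522
Contributions (O − E)²/E:
  (39 − 36.957)²/36.957 = 0.1129
  (16 − 19.565)²/19.565 = 0.6496
  (45 − 43.478)²/43.478 = 0.0533
  (12 − 14.043)²/14.043 = 0.2972
  (11 − 7.435)²/7.435 = 1.7094
  (15 − 16.522)²/16.522 = 0.1402
χ² = 0.1129 + 0.6496 + 0.0533 + 0.2972 + 1.7094 + 0.1402 = 2.96
df = (2−1)(3−1) = 2. Since 2.96 < 5.991, fail to reject the null hypothesis of independence at α = 0.05.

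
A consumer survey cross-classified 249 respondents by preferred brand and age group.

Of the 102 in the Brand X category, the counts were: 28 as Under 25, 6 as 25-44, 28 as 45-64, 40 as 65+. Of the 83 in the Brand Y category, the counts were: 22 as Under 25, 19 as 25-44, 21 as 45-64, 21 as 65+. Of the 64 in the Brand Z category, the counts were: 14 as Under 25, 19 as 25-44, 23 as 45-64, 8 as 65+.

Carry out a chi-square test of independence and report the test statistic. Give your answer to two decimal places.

Row totals: 102, 83, 64. Column totals: 64, 44, 72, 69. Grand total N = 249.
Expected counts (row total × column total / N):
  Brand X, Under 25: 102×64/249 = 26.217
  Brand X, 25-44: 102×44/249 = 18.024
  Brand X, 45-64: 102×72/249 = 29.494
  Brand X, 65+: 102×69/249 = 28.265
  Brand Y, Under 25: 83×64/249 = 21.333
  Brand Y, 25-44: 83×44/249 = 14.667
  Brand Y, 45-64: 83×72/249 = 24.000
  Brand Y, 65+: 83×69/249 = 23.000
  Brand Z, Under 25: 64×64/249 = 16.450
  Brand Z, 25-44: 64×44/249 = 11.309
  Brand Z, 45-64: 64×72/249 = 18.506
  Brand Z, 65+: 64×69/249 = 17.735
Contributions (O − E)²/E:
  (28 − 26.217)²/26.217 = 0.1213
  (6 − 18.024)²/18.024 = 8.0213
  (28 − 29.494)²/29.494 = 0.0757
  (40 − 28.265)²/28.265 = 4.8721
  (22 − 21.333)²/21.333 = 0.0209
  (19 − 14.667)²/14.667 = 1.2801
  (21 − 24.000)²/24.000 = 0.3750
  (21 − 23.000)²/23.000 = 0.1739
  (14 − 16.450)²/16.450 = 0.3649
  (19 − 11.309)²/11.309 = 5.2305
  (23 − 18.506)²/18.506 = 1.0913
  (8 − 17.735)²/17.735 = 5.3437
χ² = 0.1213 + 8.0213 + 0.0757 + 4.8721 + 0.0209 + 1.2801 + 0.3750 + 0.1739 + 0.3649 + 5.2305 + 1.0913 + 5.3437 = 26.97

26.97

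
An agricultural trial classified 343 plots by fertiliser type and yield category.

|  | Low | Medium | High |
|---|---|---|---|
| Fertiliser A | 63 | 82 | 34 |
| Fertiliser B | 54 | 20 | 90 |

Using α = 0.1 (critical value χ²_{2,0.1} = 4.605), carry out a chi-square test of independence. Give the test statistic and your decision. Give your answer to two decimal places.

Row totals: 179, 164. Column totals: 117, 102, 124. Grand total N = 343.
Expected counts (row total × column total / N):
  Fertiliser A, Low: 179×117/343 = 61.058
  Fertiliser A, Medium: 179×102/343 = 53.230
  Fertiliser A, High: 179×124/343 = 64.711
  Fertiliser B, Low: 164×117/343 = 55.942
  Fertiliser B, Medium: 164×102/343 = 48.770
  Fertiliser B, High: 164×124/343 = 59.289
Contributions (O − E)²/E:
  (63 − 61.058)²/61.058 = 0.0618
  (82 − 53.230)²/53.230 = 15.5497
  (34 − 64.711)²/64.711 = 14.5750
  (54 − 55.942)²/55.942 = 0.0674
  (20 − 48.770)²/48.770 = 16.9718
  (90 − 59.289)²/59.289 = 15.9079
χ² = 0.0618 + 15.5497 + 14.5750 + 0.0674 + 16.9718 + 15.9079 = 63.13
df = (2−1)(3−1) = 2. Since 63.13 > 4.605, reject the null hypothesis of independence at α = 0.1.

63.13; reject H₀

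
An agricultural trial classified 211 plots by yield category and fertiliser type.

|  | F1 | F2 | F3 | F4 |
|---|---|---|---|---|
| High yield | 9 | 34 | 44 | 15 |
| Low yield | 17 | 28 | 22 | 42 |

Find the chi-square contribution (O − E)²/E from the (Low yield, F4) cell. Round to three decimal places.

5.353

Row total (Low yield) = 109; column total (F4) = 57; N = 211.
Expected count E = 109 × 57 / 211 = 29.4455.
Contribution = (O − E)²/E = (42 − 29.4455)² / 29.4455 = 5.353.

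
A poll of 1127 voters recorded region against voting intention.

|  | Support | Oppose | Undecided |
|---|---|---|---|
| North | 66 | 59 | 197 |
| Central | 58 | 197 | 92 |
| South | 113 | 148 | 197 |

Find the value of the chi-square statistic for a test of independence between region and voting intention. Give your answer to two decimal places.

124.12

Row totals: 322, 347, 458. Column totals: 237, 404, 486. Grand total N = 1127.
Expected counts (row total × column total / N):
  North, Support: 322×237/1127 = 67.714
  North, Oppose: 322×404/1127 = 115.429
  North, Undecided: 322×486/1127 = 138.857
  Central, Support: 347×237/1127 = 72.972
  Central, Oppose: 347×404/1127 = 124.390
  Central, Undecided: 347×486/1127 = 149.638
  South, Support: 458×237/1127 = 96.314
  South, Oppose: 458×404/1127 = 164.181
  South, Undecided: 458×486/1127 = 197.505
Contributions (O − E)²/E:
  (66 − 67.714)²/67.714 = 0.0434
  (59 − 115.429)²/115.429 = 27.5861
  (197 − 138.857)²/138.857 = 24.3460
  (58 − 72.972)²/72.972 = 3.0719
  (197 − 124.390)²/124.390 = 42.3845
  (92 − 149.638)²/149.638 = 22.2012
  (113 − 96.314)²/96.314 = 2.8908
  (148 − 164.181)²/164.181 = 1.5947
  (197 − 197.505)²/197.505 = 0.0013
χ² = 0.0434 + 27.5861 + 24.3460 + 3.0719 + 42.3845 + 22.2012 + 2.8908 + 1.5947 + 0.0013 = 124.12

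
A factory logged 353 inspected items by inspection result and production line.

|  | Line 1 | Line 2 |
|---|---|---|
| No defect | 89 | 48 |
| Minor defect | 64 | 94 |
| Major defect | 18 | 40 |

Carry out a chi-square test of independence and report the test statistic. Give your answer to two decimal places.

25.99

Row totals: 137, 158, 58. Column totals: 171, 182. Grand total N = 353.
Expected counts (row total × column total / N):
  No defect, Line 1: 137×171/353 = 66.365
  No defect, Line 2: 137×182/353 = 70.635
  Minor defect, Line 1: 158×171/353 = 76.538
  Minor defect, Line 2: 158×182/353 = 81.462
  Major defect, Line 1: 58×171/353 = 28.096
  Major defect, Line 2: 58×182/353 = 29.904
Contributions (O − E)²/E:
  (89 − 66.365)²/66.365 = 7.7201
  (48 − 70.635)²/70.635 = 7.2534
  (64 − 76.538)²/76.538 = 2.0539
  (94 − 81.462)²/81.462 = 1.9298
  (18 − 28.096)²/28.096 = 3.6279
  (40 − 29.904)²/29.904 = 3.4085
χ² = 7.7201 + 7.2534 + 2.0539 + 1.9298 + 3.6279 + 3.4085 = 25.99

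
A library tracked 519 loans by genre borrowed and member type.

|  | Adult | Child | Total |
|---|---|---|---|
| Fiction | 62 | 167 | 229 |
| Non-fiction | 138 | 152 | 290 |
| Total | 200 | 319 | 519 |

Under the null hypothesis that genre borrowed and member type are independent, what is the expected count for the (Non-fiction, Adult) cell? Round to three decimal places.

Row total (Non-fiction) = 290; column total (Adult) = 200; grand total N = 519.
Expected count = (row total × column total) / N = 290 × 200 / 519 = 111.753.

111.753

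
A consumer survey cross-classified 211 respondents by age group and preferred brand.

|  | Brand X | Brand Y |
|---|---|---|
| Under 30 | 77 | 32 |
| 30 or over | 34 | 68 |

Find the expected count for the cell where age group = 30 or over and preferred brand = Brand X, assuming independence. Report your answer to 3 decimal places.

53.659

Row total (30 or over) = 102; column total (Brand X) = 111; grand total N = 211.
Expected count = (row total × column total) / N = 102 × 111 / 211 = 53.659.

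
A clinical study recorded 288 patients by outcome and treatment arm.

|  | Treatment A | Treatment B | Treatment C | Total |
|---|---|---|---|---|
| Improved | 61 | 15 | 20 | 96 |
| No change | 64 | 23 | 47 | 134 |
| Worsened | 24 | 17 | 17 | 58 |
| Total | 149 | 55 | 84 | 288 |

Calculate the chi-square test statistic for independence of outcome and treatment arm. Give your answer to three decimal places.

Grand total N = 288.
Expected counts (row total × column total / N):
  Improved, Treatment A: 96×149/288 = 49.666667
  Improved, Treatment B: 96×55/288 = 18.333333
  Improved, Treatment C: 96×84/288 = 28.000000
  No change, Treatment A: 134×149/288 = 69.326389
  No change, Treatment B: 134×55/288 = 25.590278
  No change, Treatment C: 134×84/288 = 39.083333
  Worsened, Treatment A: 58×149/288 = 30.006944
  Worsened, Treatment B: 58×55/288 = 11.076389
  Worsened, Treatment C: 58×84/288 = 16.916667
Contributions (O − E)²/E:
  (61 − 49.666667)²/49.666667 = 2.5861
  (15 − 18.333333)²/18.333333 = 0.6061
  (20 − 28.000000)²/28.000000 = 2.2857
  (64 − 69.326389)²/69.326389 = 0.4092
  (23 − 25.590278)²/25.590278 = 0.2622
  (47 − 39.083333)²/39.083333 = 1.6036
  (24 − 30.006944)²/30.006944 = 1.2025
  (17 − 11.076389)²/11.076389 = 3.1679
  (17 − 16.916667)²/16.916667 = 0.0004
χ² = 2.5861 + 0.6061 + 2.2857 + 0.4092 + 0.2622 + 1.6036 + 1.2025 + 3.1679 + 0.0004 = 12.124

12.124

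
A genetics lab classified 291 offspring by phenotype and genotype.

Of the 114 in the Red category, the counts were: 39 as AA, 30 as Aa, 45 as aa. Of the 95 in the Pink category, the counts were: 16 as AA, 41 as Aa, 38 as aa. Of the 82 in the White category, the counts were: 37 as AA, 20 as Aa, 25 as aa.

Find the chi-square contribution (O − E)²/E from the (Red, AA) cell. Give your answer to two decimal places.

Row total (Red) = 114; column total (AA) = 92; N = 291.
Expected count E = 114 × 92 / 291 = 36.041.
Contribution = (O − E)²/E = (39 − 36.041)² / 36.041 = 0.24.

0.24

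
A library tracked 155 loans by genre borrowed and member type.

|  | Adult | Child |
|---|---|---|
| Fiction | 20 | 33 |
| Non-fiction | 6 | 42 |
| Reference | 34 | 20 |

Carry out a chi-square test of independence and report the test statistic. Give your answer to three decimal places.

27.307

Row totals: 53, 48, 54. Column totals: 60, 95. Grand total N = 155.
Expected counts (row total × column total / N):
  Fiction, Adult: 53×60/155 = 20.5161
  Fiction, Child: 53×95/155 = 32.4839
  Non-fiction, Adult: 48×60/155 = 18.5806
  Non-fiction, Child: 48×95/155 = 29.4194
  Reference, Adult: 54×60/155 = 20.9032
  Reference, Child: 54×95/155 = 33.0968
Contributions (O − E)²/E:
  (20 − 20.5161)²/20.5161 = 0.0130
  (33 − 32.4839)²/32.4839 = 0.0082
  (6 − 18.5806)²/18.5806 = 8.5181
  (42 − 29.4194)²/29.4194 = 5.3798
  (34 − 20.9032)²/20.9032 = 8.2057
  (20 − 33.0968)²/33.0968 = 5.1826
χ² = 0.0130 + 0.0082 + 8.5181 + 5.3798 + 8.2057 + 5.1826 = 27.307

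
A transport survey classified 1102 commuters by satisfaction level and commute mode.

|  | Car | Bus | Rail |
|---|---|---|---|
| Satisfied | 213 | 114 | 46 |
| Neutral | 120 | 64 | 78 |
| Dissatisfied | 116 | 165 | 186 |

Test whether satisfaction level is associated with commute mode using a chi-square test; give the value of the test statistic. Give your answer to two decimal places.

Row totals: 373, 262, 467. Column totals: 449, 343, 310. Grand total N = 1102.
Expected counts (row total × column total / N):
  Satisfied, Car: 373×449/1102 = 151.975
  Satisfied, Bus: 373×343/1102 = 116.097
  Satisfied, Rail: 373×310/1102 = 104.927
  Neutral, Car: 262×449/1102 = 106.750
  Neutral, Bus: 262×343/1102 = 81.548
  Neutral, Rail: 262×310/1102 = 73.702
  Dissatisfied, Car: 467×449/1102 = 190.275
  Dissatisfied, Bus: 467×343/1102 = 145.355
  Dissatisfied, Rail: 467×310/1102 = 131.370
Contributions (O − E)²/E:
  (213 − 151.975)²/151.975 = 24.5044
  (114 − 116.097)²/116.097 = 0.0379
  (46 − 104.927)²/104.927 = 33.0934
  (120 − 106.750)²/106.750 = 1.6446
  (64 − 81.548)²/81.548 = 3.7761
  (78 − 73.702)²/73.702 = 0.2506
  (116 − 190.275)²/190.275 = 28.9937
  (165 − 145.355)²/145.355 = 2.6551
  (186 − 131.370)²/131.370 = 22.7178
χ² = 24.5044 + 0.0379 + 33.0934 + 1.6446 + 3.7761 + 0.2506 + 28.9937 + 2.6551 + 22.7178 = 117.67

117.67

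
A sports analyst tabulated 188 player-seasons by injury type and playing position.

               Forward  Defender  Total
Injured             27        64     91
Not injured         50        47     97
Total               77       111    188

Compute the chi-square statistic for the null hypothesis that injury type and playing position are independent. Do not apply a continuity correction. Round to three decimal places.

Grand total N = 188.
Expected counts (row total × column total / N):
  Injured, Forward: 91×77/188 = 37.27128
  Injured, Defender: 91×111/188 = 53.72872
  Not injured, Forward: 97×77/188 = 39.72872
  Not injured, Defender: 97×111/188 = 57.27128
Contributions (O − E)²/E:
  (27 − 37.27128)²/37.27128 = 2.8306
  (64 − 53.72872)²/53.72872 = 1.9636
  (50 − 39.72872)²/39.72872 = 2.6555
  (47 − 57.27128)²/57.27128 = 1.8421
χ² = 2.8306 + 1.9636 + 2.6555 + 1.8421 = 9.292

9.292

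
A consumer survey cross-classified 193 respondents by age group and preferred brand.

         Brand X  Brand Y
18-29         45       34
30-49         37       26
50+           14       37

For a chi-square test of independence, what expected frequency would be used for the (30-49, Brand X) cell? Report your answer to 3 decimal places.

Row total (30-49) = 63; column total (Brand X) = 96; grand total N = 193.
Expected count = (row total × column total) / N = 63 × 96 / 193 = 31.337.

31.337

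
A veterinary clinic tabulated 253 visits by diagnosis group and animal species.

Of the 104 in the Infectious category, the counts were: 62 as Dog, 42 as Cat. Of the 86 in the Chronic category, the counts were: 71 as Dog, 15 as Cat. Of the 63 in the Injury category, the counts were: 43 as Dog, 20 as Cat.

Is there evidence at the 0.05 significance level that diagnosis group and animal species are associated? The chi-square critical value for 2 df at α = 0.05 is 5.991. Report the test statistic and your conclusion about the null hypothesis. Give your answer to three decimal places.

Row totals: 104, 86, 63. Column totals: 176, 77. Grand total N = 253.
Expected counts (row total × column total / N):
  Infectious, Dog: 104×176/253 = 72.3478
  Infectious, Cat: 104×77/253 = 31.6522
  Chronic, Dog: 86×176/253 = 59.8261
  Chronic, Cat: 86×77/253 = 26.1739
  Injury, Dog: 63×176/253 = 43.8261
  Injury, Cat: 63×77/253 = 19.1739
Contributions (O − E)²/E:
  (62 − 72.3478)²/72.3478 = 1.4800
  (42 − 31.6522)²/31.6522 = 3.3829
  (71 − 59.8261)²/59.8261 = 2.0870
  (15 − 26.1739)²/26.1739 = 4.7702
  (43 − 43.8261)²/43.8261 = 0.0156
  (20 − 19.1739)²/19.1739 = 0.0356
χ² = 1.4800 + 3.3829 + 2.0870 + 4.7702 + 0.0156 + 0.0356 = 11.771
df = (3−1)(2−1) = 2. Since 11.771 > 5.991, reject the null hypothesis of independence at α = 0.05.

11.771; reject H₀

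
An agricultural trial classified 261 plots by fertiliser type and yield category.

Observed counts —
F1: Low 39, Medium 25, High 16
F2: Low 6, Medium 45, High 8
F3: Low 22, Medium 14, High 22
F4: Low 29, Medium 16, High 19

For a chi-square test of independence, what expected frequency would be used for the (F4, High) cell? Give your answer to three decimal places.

15.939

Row total (F4) = 64; column total (High) = 65; grand total N = 261.
Expected count = (row total × column total) / N = 64 × 65 / 261 = 15.939.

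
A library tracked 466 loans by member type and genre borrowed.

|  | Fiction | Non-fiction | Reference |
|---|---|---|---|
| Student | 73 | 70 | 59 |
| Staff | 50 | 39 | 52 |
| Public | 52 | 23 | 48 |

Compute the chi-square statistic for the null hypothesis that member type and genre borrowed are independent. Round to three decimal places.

Row totals: 202, 141, 123. Column totals: 175, 132, 159. Grand total N = 466.
Expected counts (row total × column total / N):
  Student, Fiction: 202×175/466 = 75.8584
  Student, Non-fiction: 202×132/466 = 57.2189
  Student, Reference: 202×159/466 = 68.9227
  Staff, Fiction: 141×175/466 = 52.9506
  Staff, Non-fiction: 141×132/466 = 39.9399
  Staff, Reference: 141×159/466 = 48.1094
  Public, Fiction: 123×175/466 = 46.1910
  Public, Non-fiction: 123×132/466 = 34.8412
  Public, Reference: 123×159/466 = 41.9678
Contributions (O − E)²/E:
  (73 − 75.8584)²/75.8584 = 0.1077
  (70 − 57.2189)²/57.2189 = 2.8549
  (59 − 68.9227)²/68.9227 = 1.4286
  (50 − 52.9506)²/52.9506 = 0.1644
  (39 − 39.9399)²/39.9399 = 0.0221
  (52 − 48.1094)²/48.1094 = 0.3146
  (52 − 46.1910)²/46.1910 = 0.7305
  (23 − 34.8412)²/34.8412 = 4.0244
  (48 − 41.9678)²/41.9678 = 0.8670
χ² = 0.1077 + 2.8549 + 1.4286 + 0.1644 + 0.0221 + 0.3146 + 0.7305 + 4.0244 + 0.8670 = 10.514

10.514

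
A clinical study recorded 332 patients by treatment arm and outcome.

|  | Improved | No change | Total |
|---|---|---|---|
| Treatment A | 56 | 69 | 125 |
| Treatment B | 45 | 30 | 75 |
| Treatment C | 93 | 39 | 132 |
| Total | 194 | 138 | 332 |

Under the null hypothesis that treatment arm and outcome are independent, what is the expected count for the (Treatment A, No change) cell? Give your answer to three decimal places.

51.958

Row total (Treatment A) = 125; column total (No change) = 138; grand total N = 332.
Expected count = (row total × column total) / N = 125 × 138 / 332 = 51.958.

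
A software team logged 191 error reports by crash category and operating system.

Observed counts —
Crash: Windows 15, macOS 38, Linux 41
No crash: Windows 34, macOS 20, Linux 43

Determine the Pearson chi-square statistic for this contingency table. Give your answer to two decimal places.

12.96

Row totals: 94, 97. Column totals: 49, 58, 84. Grand total N = 191.
Expected counts (row total × column total / N):
  Crash, Windows: 94×49/191 = 24.115
  Crash, macOS: 94×58/191 = 28.545
  Crash, Linux: 94×84/191 = 41.340
  No crash, Windows: 97×49/191 = 24.885
  No crash, macOS: 97×58/191 = 29.455
  No crash, Linux: 97×84/191 = 42.660
Contributions (O − E)²/E:
  (15 − 24.115)²/24.115 = 3.4453
  (38 − 28.545)²/28.545 = 3.1318
  (41 − 41.340)²/41.340 = 0.0028
  (34 − 24.885)²/24.885 = 3.3387
  (20 − 29.455)²/29.455 = 3.0350
  (43 − 42.660)²/42.660 = 0.0027
χ² = 3.4453 + 3.1318 + 0.0028 + 3.3387 + 3.0350 + 0.0027 = 12.96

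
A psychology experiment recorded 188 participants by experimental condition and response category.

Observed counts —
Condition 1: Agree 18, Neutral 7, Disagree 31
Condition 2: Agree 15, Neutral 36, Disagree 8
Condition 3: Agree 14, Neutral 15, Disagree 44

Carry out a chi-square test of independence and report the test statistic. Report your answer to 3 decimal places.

46.562

Row totals: 56, 59, 73. Column totals: 47, 58, 83. Grand total N = 188.
Expected counts (row total × column total / N):
  Condition 1, Agree: 56×47/188 = 14.0000
  Condition 1, Neutral: 56×58/188 = 17.2766
  Condition 1, Disagree: 56×83/188 = 24.7234
  Condition 2, Agree: 59×47/188 = 14.7500
  Condition 2, Neutral: 59×58/188 = 18.2021
  Condition 2, Disagree: 59×83/188 = 26.0479
  Condition 3, Agree: 73×47/188 = 18.2500
  Condition 3, Neutral: 73×58/188 = 22.5213
  Condition 3, Disagree: 73×83/188 = 32.2287
Contributions (O − E)²/E:
  (18 − 14.0000)²/14.0000 = 1.1429
  (7 − 17.2766)²/17.2766 = 6.1128
  (31 − 24.7234)²/24.7234 = 1.5935
  (15 − 14.7500)²/14.7500 = 0.0042
  (36 − 18.2021)²/18.2021 = 17.4027
  (8 − 26.0479)²/26.0479 = 12.5049
  (14 − 18.2500)²/18.2500 = 0.9897
  (15 − 22.5213)²/22.5213 = 2.5118
  (44 − 32.2287)²/32.2287 = 4.2994
χ² = 1.1429 + 6.1128 + 1.5935 + 0.0042 + 17.4027 + 12.5049 + 0.9897 + 2.5118 + 4.2994 = 46.562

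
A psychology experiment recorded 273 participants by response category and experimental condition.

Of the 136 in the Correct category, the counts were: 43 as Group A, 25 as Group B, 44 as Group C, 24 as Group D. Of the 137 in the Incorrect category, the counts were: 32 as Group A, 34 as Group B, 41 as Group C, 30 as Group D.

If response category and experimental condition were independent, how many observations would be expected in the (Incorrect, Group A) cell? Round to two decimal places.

Row total (Incorrect) = 137; column total (Group A) = 75; grand total N = 273.
Expected count = (row total × column total) / N = 137 × 75 / 273 = 37.64.

37.64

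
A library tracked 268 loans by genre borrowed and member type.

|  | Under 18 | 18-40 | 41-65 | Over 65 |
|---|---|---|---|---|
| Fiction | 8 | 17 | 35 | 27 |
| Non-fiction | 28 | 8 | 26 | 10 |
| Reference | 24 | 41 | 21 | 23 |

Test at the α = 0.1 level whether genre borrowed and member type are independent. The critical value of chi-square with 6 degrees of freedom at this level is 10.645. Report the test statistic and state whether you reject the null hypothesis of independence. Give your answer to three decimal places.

42.484; reject H₀

Row totals: 87, 72, 109. Column totals: 60, 66, 82, 60. Grand total N = 268.
Expected counts (row total × column total / N):
  Fiction, Under 18: 87×60/268 = 19.4776
  Fiction, 18-40: 87×66/268 = 21.4254
  Fiction, 41-65: 87×82/268 = 26.6194
  Fiction, Over 65: 87×60/268 = 19.4776
  Non-fiction, Under 18: 72×60/268 = 16.1194
  Non-fiction, 18-40: 72×66/268 = 17.7313
  Non-fiction, 41-65: 72×82/268 = 22.0299
  Non-fiction, Over 65: 72×60/268 = 16.1194
  Reference, Under 18: 109×60/268 = 24.4030
  Reference, 18-40: 109×66/268 = 26.8433
  Reference, 41-65: 109×82/268 = 33.3507
  Reference, Over 65: 109×60/268 = 24.4030
Contributions (O − E)²/E:
  (8 − 19.4776)²/19.4776 = 6.7634
  (17 − 21.4254)²/21.4254 = 0.9141
  (35 − 26.6194)²/26.6194 = 2.6385
  (27 − 19.4776)²/19.4776 = 2.9052
  (28 − 16.1194)²/16.1194 = 8.7564
  (8 − 17.7313)²/17.7313 = 5.3407
  (26 − 22.0299)²/22.0299 = 0.7155
  (10 − 16.1194)²/16.1194 = 2.3231
  (24 − 24.4030)²/24.4030 = 0.0067
  (41 − 26.8433)²/26.8433 = 7.4660
  (21 − 33.3507)²/33.3507 = 4.5738
  (23 − 24.4030)²/24.4030 = 0.0807
χ² = 6.7634 + 0.9141 + 2.6385 + 2.9052 + 8.7564 + 5.3407 + 0.7155 + 2.3231 + 0.0067 + 7.4660 + 4.5738 + 0.0807 = 42.484
df = (3−1)(4−1) = 6. Since 42.484 > 10.645, reject the null hypothesis of independence at α = 0.1.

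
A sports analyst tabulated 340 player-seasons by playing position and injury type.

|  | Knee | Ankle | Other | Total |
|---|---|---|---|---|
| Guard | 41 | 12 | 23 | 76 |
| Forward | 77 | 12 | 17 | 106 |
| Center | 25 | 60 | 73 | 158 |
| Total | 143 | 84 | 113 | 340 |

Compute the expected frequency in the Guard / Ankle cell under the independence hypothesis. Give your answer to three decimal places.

18.776

Row total (Guard) = 76; column total (Ankle) = 84; grand total N = 340.
Expected count = (row total × column total) / N = 76 × 84 / 340 = 18.776.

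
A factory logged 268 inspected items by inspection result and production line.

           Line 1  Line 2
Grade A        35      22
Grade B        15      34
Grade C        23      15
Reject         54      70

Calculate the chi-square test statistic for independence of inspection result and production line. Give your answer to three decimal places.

Row totals: 57, 49, 38, 124. Column totals: 127, 141. Grand total N = 268.
Expected counts (row total × column total / N):
  Grade A, Line 1: 57×127/268 = 27.0112
  Grade A, Line 2: 57×141/268 = 29.9888
  Grade B, Line 1: 49×127/268 = 23.2201
  Grade B, Line 2: 49×141/268 = 25.7799
  Grade C, Line 1: 38×127/268 = 18.0075
  Grade C, Line 2: 38×141/268 = 19.9925
  Reject, Line 1: 124×127/268 = 58.7612
  Reject, Line 2: 124×141/268 = 65.2388
Contributions (O − E)²/E:
  (35 − 27.0112)²/27.0112 = 2.3628
  (22 − 29.9888)²/29.9888 = 2.1282
  (15 − 23.2201)²/23.2201 = 2.9100
  (34 − 25.7799)²/25.7799 = 2.6210
  (23 − 18.0075)²/18.0075 = 1.3841
  (15 − 19.9925)²/19.9925 = 1.2467
  (54 − 58.7612)²/58.7612 = 0.3858
  (70 − 65.2388)²/65.2388 = 0.3475
χ² = 2.3628 + 2.1282 + 2.9100 + 2.6210 + 1.3841 + 1.2467 + 0.3858 + 0.3475 = 13.386

13.386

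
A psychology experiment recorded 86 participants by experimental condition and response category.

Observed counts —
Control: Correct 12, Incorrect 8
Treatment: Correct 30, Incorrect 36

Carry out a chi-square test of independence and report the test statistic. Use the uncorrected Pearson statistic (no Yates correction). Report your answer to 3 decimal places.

Row totals: 20, 66. Column totals: 42, 44. Grand total N = 86.
Expected counts (row total × column total / N):
  Control, Correct: 20×42/86 = 9.7674
  Control, Incorrect: 20×44/86 = 10.2326
  Treatment, Correct: 66×42/86 = 32.2326
  Treatment, Incorrect: 66×44/86 = 33.7674
Contributions (O − E)²/E:
  (12 − 9.7674)²/9.7674 = 0.5103
  (8 − 10.2326)²/10.2326 = 0.4871
  (30 − 32.2326)²/32.2326 = 0.1546
  (36 − 33.7674)²/33.7674 = 0.1476
χ² = 0.5103 + 0.4871 + 0.1546 + 0.1476 = 1.300

1.300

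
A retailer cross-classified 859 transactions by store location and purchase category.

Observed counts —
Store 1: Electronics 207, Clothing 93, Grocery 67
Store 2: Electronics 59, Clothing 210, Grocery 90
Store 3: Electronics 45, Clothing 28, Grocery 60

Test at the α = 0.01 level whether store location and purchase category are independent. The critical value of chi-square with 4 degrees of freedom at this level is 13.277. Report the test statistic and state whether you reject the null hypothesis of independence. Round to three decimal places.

Row totals: 367, 359, 133. Column totals: 311, 331, 217. Grand total N = 859.
Expected counts (row total × column total / N):
  Store 1, Electronics: 367×311/859 = 132.8719
  Store 1, Clothing: 367×331/859 = 141.4168
  Store 1, Grocery: 367×217/859 = 92.7113
  Store 2, Electronics: 359×311/859 = 129.9756
  Store 2, Clothing: 359×331/859 = 138.3341
  Store 2, Grocery: 359×217/859 = 90.6903
  Store 3, Electronics: 133×311/859 = 48.1525
  Store 3, Clothing: 133×331/859 = 51.2491
  Store 3, Grocery: 133×217/859 = 33.5984
Contributions (O − E)²/E:
  (207 − 132.8719)²/132.8719 = 41.3554
  (93 − 141.4168)²/141.4168 = 16.5764
  (67 − 92.7113)²/92.7113 = 7.1304
  (59 − 129.9756)²/129.9756 = 38.7575
  (210 − 138.3341)²/138.3341 = 37.1275
  (90 − 90.6903)²/90.6903 = 0.0053
  (45 − 48.1525)²/48.1525 = 0.2064
  (28 − 51.2491)²/51.2491 = 10.5469
  (60 − 33.5984)²/33.5984 = 20.7464
χ² = 41.3554 + 16.5764 + 7.1304 + 38.7575 + 37.1275 + 0.0053 + 0.2064 + 10.5469 + 20.7464 = 172.452
df = (3−1)(3−1) = 4. Since 172.452 > 13.277, reject the null hypothesis of independence at α = 0.01.

172.452; reject H₀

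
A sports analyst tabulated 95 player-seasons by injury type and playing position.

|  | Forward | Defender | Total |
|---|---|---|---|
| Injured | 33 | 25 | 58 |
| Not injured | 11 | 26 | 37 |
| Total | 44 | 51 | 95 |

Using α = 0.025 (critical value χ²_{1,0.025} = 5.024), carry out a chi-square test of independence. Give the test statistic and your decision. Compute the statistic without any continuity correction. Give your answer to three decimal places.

6.705; reject H₀

Grand total N = 95.
Expected counts (row total × column total / N):
  Injured, Forward: 58×44/95 = 26.8632
  Injured, Defender: 58×51/95 = 31.1368
  Not injured, Forward: 37×44/95 = 17.1368
  Not injured, Defender: 37×51/95 = 19.8632
Contributions (O − E)²/E:
  (33 − 26.8632)²/26.8632 = 1.4019
  (25 − 31.1368)²/31.1368 = 1.2095
  (11 − 17.1368)²/17.1368 = 2.1976
  (26 − 19.8632)²/19.8632 = 1.8960
χ² = 1.4019 + 1.2095 + 2.1976 + 1.8960 = 6.705
df = (2−1)(2−1) = 1. Since 6.705 > 5.024, reject the null hypothesis of independence at α = 0.025.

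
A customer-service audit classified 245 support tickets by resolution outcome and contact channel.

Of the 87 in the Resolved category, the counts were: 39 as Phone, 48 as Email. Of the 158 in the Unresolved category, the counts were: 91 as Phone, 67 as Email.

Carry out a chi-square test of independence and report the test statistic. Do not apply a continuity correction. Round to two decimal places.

3.67

Row totals: 87, 158. Column totals: 130, 115. Grand total N = 245.
Expected counts (row total × column total / N):
  Resolved, Phone: 87×130/245 = 46.163
  Resolved, Email: 87×115/245 = 40.837
  Unresolved, Phone: 158×130/245 = 83.837
  Unresolved, Email: 158×115/245 = 74.163
Contributions (O − E)²/E:
  (39 − 46.163)²/46.163 = 1.1115
  (48 − 40.837)²/40.837 = 1.2564
  (91 − 83.837)²/83.837 = 0.6120
  (67 − 74.163)²/74.163 = 0.6918
χ² = 1.1115 + 1.2564 + 0.6120 + 0.6918 = 3.67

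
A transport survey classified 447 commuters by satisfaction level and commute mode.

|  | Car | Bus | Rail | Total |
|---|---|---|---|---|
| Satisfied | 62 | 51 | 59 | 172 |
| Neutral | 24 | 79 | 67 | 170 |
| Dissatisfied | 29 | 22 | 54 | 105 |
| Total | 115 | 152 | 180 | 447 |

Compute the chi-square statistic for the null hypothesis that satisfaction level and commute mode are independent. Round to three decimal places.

Grand total N = 447.
Expected counts (row total × column total / N):
  Satisfied, Car: 172×115/447 = 44.25056
  Satisfied, Bus: 172×152/447 = 58.48770
  Satisfied, Rail: 172×180/447 = 69.26174
  Neutral, Car: 170×115/447 = 43.73602
  Neutral, Bus: 170×152/447 = 57.80761
  Neutral, Rail: 170×180/447 = 68.45638
  Dissatisfied, Car: 105×115/447 = 27.01342
  Dissatisfied, Bus: 105×152/447 = 35.70470
  Dissatisfied, Rail: 105×180/447 = 42.28188
Contributions (O − E)²/E:
  (62 − 44.25056)²/44.25056 = 7.1195
  (51 − 58.48770)²/58.48770 = 0.9586
  (59 − 69.26174)²/69.26174 = 1.5204
  (24 − 43.73602)²/43.73602 = 8.9059
  (79 − 57.80761)²/57.80761 = 7.7692
  (67 − 68.45638)²/68.45638 = 0.0310
  (29 − 27.01342)²/27.01342 = 0.1461
  (22 − 35.70470)²/35.70470 = 5.2603
  (54 − 42.28188)²/42.28188 = 3.2476
χ² = 7.1195 + 0.9586 + 1.5204 + 8.9059 + 7.7692 + 0.0310 + 0.1461 + 5.2603 + 3.2476 = 34.959

34.959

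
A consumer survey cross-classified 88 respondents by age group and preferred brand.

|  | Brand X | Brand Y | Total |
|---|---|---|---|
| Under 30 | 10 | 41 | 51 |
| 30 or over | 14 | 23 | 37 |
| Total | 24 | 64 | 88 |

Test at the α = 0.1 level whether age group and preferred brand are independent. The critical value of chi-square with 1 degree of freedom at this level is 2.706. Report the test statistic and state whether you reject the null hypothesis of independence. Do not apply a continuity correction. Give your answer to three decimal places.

Grand total N = 88.
Expected counts (row total × column total / N):
  Under 30, Brand X: 51×24/88 = 13.9091
  Under 30, Brand Y: 51×64/88 = 37.0909
  30 or over, Brand X: 37×24/88 = 10.0909
  30 or over, Brand Y: 37×64/88 = 26.9091
Contributions (O − E)²/E:
  (10 − 13.9091)²/13.9091 = 1.0986
  (41 − 37.0909)²/37.0909 = 0.4120
  (14 − 10.0909)²/10.0909 = 1.5143
  (23 − 26.9091)²/26.9091 = 0.5679
χ² = 1.0986 + 0.4120 + 1.5143 + 0.5679 = 3.593
df = (2−1)(2−1) = 1. Since 3.593 > 2.706, reject the null hypothesis of independence at α = 0.1.

3.593; reject H₀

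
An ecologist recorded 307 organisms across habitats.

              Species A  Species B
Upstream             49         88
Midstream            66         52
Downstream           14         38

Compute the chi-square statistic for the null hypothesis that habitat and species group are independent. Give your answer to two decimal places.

16.44

Row totals: 137, 118, 52. Column totals: 129, 178. Grand total N = 307.
Expected counts (row total × column total / N):
  Upstream, Species A: 137×129/307 = 57.567
  Upstream, Species B: 137×178/307 = 79.433
  Midstream, Species A: 118×129/307 = 49.583
  Midstream, Species B: 118×178/307 = 68.417
  Downstream, Species A: 52×129/307 = 21.850
  Downstream, Species B: 52×178/307 = 30.150
Contributions (O − E)²/E:
  (49 − 57.567)²/57.567 = 1.2749
  (88 − 79.433)²/79.433 = 0.9240
  (66 − 49.583)²/49.583 = 5.4357
  (52 − 68.417)²/68.417 = 3.9393
  (14 − 21.850)²/21.850 = 2.8203
  (38 − 30.150)²/30.150 = 2.0439
χ² = 1.2749 + 0.9240 + 5.4357 + 3.9393 + 2.8203 + 2.0439 = 16.44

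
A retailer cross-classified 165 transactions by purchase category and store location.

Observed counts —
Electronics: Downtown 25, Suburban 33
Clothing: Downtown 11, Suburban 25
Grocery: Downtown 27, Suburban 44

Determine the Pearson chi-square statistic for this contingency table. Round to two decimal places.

Row totals: 58, 36, 71. Column totals: 63, 102. Grand total N = 165.
Expected counts (row total × column total / N):
  Electronics, Downtown: 58×63/165 = 22.145
  Electronics, Suburban: 58×102/165 = 35.855
  Clothing, Downtown: 36×63/165 = 13.745
  Clothing, Suburban: 36×102/165 = 22.255
  Grocery, Downtown: 71×63/165 = 27.109
  Grocery, Suburban: 71×102/165 = 43.891
Contributions (O − E)²/E:
  (25 − 22.145)²/22.145 = 0.3681
  (33 − 35.855)²/35.855 = 0.2273
  (11 − 13.745)²/13.745 = 0.5482
  (25 − 22.255)²/22.255 = 0.3386
  (27 − 27.109)²/27.109 = 0.0004
  (44 − 43.891)²/43.891 = 0.0003
χ² = 0.3681 + 0.2273 + 0.5482 + 0.3386 + 0.0004 + 0.0003 = 1.48

1.48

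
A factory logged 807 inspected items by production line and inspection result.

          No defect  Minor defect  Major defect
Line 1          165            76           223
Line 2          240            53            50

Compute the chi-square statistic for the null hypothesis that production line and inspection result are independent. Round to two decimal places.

Row totals: 464, 343. Column totals: 405, 129, 273. Grand total N = 807.
Expected counts (row total × column total / N):
  Line 1, No defect: 464×405/807 = 232.8625
  Line 1, Minor defect: 464×129/807 = 74.1710
  Line 1, Major defect: 464×273/807 = 156.9665
  Line 2, No defect: 343×405/807 = 172.1375
  Line 2, Minor defect: 343×129/807 = 54.8290
  Line 2, Major defect: 343×273/807 = 116.0335
Contributions (O − E)²/E:
  (165 − 232.8625)²/232.8625 = 19.7770
  (76 − 74.1710)²/74.1710 = 0.0451
  (223 − 156.9665)²/156.9665 = 27.7793
  (240 − 172.1375)²/172.1375 = 26.7537
  (53 − 54.8290)²/54.8290 = 0.0610
  (50 − 116.0335)²/116.0335 = 37.5790
χ² = 19.7770 + 0.0451 + 27.7793 + 26.7537 + 0.0610 + 37.5790 = 112.00

112.00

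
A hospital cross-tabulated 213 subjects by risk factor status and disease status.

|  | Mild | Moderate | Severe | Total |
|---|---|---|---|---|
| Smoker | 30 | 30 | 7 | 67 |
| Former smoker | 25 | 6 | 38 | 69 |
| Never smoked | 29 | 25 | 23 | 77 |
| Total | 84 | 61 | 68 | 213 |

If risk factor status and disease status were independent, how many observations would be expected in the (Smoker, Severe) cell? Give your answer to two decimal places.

Row total (Smoker) = 67; column total (Severe) = 68; grand total N = 213.
Expected count = (row total × column total) / N = 67 × 68 / 213 = 21.39.

21.39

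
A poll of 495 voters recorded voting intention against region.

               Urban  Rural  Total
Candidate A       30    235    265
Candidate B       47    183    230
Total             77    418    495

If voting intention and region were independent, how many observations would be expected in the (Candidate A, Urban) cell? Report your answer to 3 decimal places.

41.222

Row total (Candidate A) = 265; column total (Urban) = 77; grand total N = 495.
Expected count = (row total × column total) / N = 265 × 77 / 495 = 41.222.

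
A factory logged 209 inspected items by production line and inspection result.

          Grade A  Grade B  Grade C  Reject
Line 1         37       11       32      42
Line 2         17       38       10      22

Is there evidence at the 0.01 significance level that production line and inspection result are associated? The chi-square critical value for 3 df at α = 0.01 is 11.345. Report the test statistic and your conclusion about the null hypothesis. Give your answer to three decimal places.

35.184; reject H₀

Row totals: 122, 87. Column totals: 54, 49, 42, 64. Grand total N = 209.
Expected counts (row total × column total / N):
  Line 1, Grade A: 122×54/209 = 31.5215
  Line 1, Grade B: 122×49/209 = 28.6029
  Line 1, Grade C: 122×42/209 = 24.5167
  Line 1, Reject: 122×64/209 = 37.3589
  Line 2, Grade A: 87×54/209 = 22.4785
  Line 2, Grade B: 87×49/209 = 20.3971
  Line 2, Grade C: 87×42/209 = 17.4833
  Line 2, Reject: 87×64/209 = 26.6411
Contributions (O − E)²/E:
  (37 − 31.5215)²/31.5215 = 0.9522
  (11 − 28.6029)²/28.6029 = 10.8332
  (32 − 24.5167)²/24.5167 = 2.2841
  (42 − 37.3589)²/37.3589 = 0.5766
  (17 − 22.4785)²/22.4785 = 1.3352
  (38 − 20.3971)²/20.3971 = 15.1915
  (10 − 17.4833)²/17.4833 = 3.2030
  (22 − 26.6411)²/26.6411 = 0.8085
χ² = 0.9522 + 10.8332 + 2.2841 + 0.5766 + 1.3352 + 15.1915 + 3.2030 + 0.8085 = 35.184
df = (2−1)(4−1) = 3. Since 35.184 > 11.345, reject the null hypothesis of independence at α = 0.01.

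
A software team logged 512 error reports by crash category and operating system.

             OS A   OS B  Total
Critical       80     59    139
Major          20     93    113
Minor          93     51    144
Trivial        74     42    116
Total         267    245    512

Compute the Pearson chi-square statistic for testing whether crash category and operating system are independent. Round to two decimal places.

70.59

Grand total N = 512.
Expected counts (row total × column total / N):
  Critical, OS A: 139×267/512 = 72.4863
  Critical, OS B: 139×245/512 = 66.5137
  Major, OS A: 113×267/512 = 58.9277
  Major, OS B: 113×245/512 = 54.0723
  Minor, OS A: 144×267/512 = 75.0938
  Minor, OS B: 144×245/512 = 68.9062
  Trivial, OS A: 116×267/512 = 60.4922
  Trivial, OS B: 116×245/512 = 55.5078
Contributions (O − E)²/E:
  (80 − 72.4863)²/72.4863 = 0.7788
  (59 − 66.5137)²/66.5137 = 0.8488
  (20 − 58.9277)²/58.9277 = 25.7157
  (93 − 54.0723)²/54.0723 = 28.0248
  (93 − 75.0938)²/75.0938 = 4.2698
  (51 − 68.9062)²/68.9062 = 4.6532
  (74 − 60.4922)²/60.4922 = 3.0163
  (42 − 55.5078)²/55.5078 = 3.2871
χ² = 0.7788 + 0.8488 + 25.7157 + 28.0248 + 4.2698 + 4.6532 + 3.0163 + 3.2871 = 70.59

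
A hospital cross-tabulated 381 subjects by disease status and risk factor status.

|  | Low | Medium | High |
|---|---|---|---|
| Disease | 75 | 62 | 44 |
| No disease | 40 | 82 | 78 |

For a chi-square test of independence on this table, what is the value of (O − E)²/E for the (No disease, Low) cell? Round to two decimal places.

6.87

Row total (No disease) = 200; column total (Low) = 115; N = 381.
Expected count E = 200 × 115 / 381 = 60.367.
Contribution = (O − E)²/E = (40 − 60.367)² / 60.367 = 6.87.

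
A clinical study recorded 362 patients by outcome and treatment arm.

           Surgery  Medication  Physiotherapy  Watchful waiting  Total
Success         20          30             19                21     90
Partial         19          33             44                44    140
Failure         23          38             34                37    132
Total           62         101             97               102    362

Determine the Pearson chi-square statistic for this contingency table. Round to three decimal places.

7.870

Grand total N = 362.
Expected counts (row total × column total / N):
  Success, Surgery: 90×62/362 = 15.4144
  Success, Medication: 90×101/362 = 25.1105
  Success, Physiotherapy: 90×97/362 = 24.1160
  Success, Watchful waiting: 90×102/362 = 25.3591
  Partial, Surgery: 140×62/362 = 23.9779
  Partial, Medication: 140×101/362 = 39.0608
  Partial, Physiotherapy: 140×97/362 = 37.5138
  Partial, Watchful waiting: 140×102/362 = 39.4475
  Failure, Surgery: 132×62/362 = 22.6077
  Failure, Medication: 132×101/362 = 36.8287
  Failure, Physiotherapy: 132×97/362 = 35.3702
  Failure, Watchful waiting: 132×102/362 = 37.1934
Contributions (O − E)²/E:
  (20 − 15.4144)²/15.4144 = 1.3642
  (30 − 25.1105)²/25.1105 = 0.9521
  (19 − 24.1160)²/24.1160 = 1.0853
  (21 − 25.3591)²/25.3591 = 0.7493
  (19 − 23.9779)²/23.9779 = 1.0334
  (33 − 39.0608)²/39.0608 = 0.9404
  (44 − 37.5138)²/37.5138 = 1.1215
  (44 − 39.4475)²/39.4475 = 0.5254
  (23 − 22.6077)²/22.6077 = 0.0068
  (38 − 36.8287)²/36.8287 = 0.0373
  (34 − 35.3702)²/35.3702 = 0.0531
  (37 − 37.1934)²/37.1934 = 0.0010
χ² = 1.3642 + 0.9521 + 1.0853 + 0.7493 + 1.0334 + 0.9404 + 1.1215 + 0.5254 + 0.0068 + 0.0373 + 0.0531 + 0.0010 = 7.870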